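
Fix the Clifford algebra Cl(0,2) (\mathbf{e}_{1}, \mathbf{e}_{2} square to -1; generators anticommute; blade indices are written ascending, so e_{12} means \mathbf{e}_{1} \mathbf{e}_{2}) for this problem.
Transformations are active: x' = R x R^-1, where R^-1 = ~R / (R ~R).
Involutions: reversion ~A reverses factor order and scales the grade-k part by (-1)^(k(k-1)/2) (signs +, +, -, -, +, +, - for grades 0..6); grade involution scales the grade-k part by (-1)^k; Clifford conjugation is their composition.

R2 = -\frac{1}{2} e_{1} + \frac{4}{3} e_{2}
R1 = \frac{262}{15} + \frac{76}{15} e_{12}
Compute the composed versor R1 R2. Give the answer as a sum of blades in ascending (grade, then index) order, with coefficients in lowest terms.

Distribute over the terms of R1 (each basis-blade product reordered to ascending indices, repeated generators contracted through their squares):
(\frac{262}{15}) R2 = -\frac{131}{15} e_{1} + \frac{1048}{45} e_{2}
(\frac{76}{15} e_{12}) R2 = -\frac{304}{45} e_{1} - \frac{38}{15} e_{2}
Summing the partial products and collecting blades:
Answer: -\frac{697}{45} e_{1} + \frac{934}{45} e_{2}


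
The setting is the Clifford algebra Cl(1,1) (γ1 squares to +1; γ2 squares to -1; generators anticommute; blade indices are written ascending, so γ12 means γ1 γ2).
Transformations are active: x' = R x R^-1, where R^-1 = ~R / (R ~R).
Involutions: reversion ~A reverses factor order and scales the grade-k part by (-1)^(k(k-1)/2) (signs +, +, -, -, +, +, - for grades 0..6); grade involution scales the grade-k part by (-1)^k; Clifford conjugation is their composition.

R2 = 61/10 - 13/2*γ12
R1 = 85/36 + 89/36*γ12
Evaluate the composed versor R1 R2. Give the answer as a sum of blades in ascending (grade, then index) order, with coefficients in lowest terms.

Distribute over the terms of R1 (each basis-blade product reordered to ascending indices, repeated generators contracted through their squares):
(85/36) R2 = 1037/72 - 1105/72*γ12
(89/36*γ12) R2 = -1157/72 + 5429/360*γ12
Summing the partial products and collecting blades:
Answer: -5/3 - 4/15*γ12


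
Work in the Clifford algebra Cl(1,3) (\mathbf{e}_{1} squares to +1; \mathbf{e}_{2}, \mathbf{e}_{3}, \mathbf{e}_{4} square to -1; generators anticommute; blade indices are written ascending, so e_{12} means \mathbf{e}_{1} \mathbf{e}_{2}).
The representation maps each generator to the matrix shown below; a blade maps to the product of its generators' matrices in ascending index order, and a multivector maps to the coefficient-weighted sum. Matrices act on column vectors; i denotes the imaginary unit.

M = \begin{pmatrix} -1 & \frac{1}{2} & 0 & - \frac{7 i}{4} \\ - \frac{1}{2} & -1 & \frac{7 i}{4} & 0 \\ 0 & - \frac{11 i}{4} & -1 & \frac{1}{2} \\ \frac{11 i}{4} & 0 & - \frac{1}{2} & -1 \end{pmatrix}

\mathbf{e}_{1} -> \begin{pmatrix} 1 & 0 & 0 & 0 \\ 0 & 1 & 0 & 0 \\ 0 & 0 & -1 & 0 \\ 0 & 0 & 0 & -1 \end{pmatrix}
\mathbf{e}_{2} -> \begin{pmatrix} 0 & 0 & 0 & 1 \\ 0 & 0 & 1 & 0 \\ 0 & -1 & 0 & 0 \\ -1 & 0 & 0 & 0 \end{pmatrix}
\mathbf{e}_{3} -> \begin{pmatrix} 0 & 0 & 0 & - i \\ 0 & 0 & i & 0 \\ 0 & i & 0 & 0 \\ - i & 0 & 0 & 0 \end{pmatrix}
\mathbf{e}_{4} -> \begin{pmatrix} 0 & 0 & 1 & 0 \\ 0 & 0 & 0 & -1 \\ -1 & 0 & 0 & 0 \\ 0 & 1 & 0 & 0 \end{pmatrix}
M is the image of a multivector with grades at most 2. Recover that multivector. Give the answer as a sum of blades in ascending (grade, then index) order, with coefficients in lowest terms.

Method: the blade images are trace-orthogonal — tr(rho(e_A) rho(e_B)^-1) = 4 if A = B and 0 otherwise — and rho(e_A)^-1 = (e_A)^2 * rho(e_A) with (e_A)^2 = +1 or -1, so the coefficient of e_A in the preimage is (e_A)^2 * tr(M rho(e_A))/4.
Nonzero projections over blades of grade <= 2: 1: (1)^2 = +1, tr(M 1) = -4, coefficient -1; e_{3}: (e_{3})^2 = -1, tr(M rho(e_{3})) = 2, coefficient -\frac{1}{2}; e_{13}: (e_{13})^2 = +1, tr(M rho(e_{13})) = 9, coefficient \frac{9}{4}; e_{24}: (e_{24})^2 = -1, tr(M rho(e_{24})) = -2, coefficient \frac{1}{2}. Every other blade of grade <= 2 projects to 0.
Answer: -1 - \frac{1}{2} e_{3} + \frac{9}{4} e_{13} + \frac{1}{2} e_{24}


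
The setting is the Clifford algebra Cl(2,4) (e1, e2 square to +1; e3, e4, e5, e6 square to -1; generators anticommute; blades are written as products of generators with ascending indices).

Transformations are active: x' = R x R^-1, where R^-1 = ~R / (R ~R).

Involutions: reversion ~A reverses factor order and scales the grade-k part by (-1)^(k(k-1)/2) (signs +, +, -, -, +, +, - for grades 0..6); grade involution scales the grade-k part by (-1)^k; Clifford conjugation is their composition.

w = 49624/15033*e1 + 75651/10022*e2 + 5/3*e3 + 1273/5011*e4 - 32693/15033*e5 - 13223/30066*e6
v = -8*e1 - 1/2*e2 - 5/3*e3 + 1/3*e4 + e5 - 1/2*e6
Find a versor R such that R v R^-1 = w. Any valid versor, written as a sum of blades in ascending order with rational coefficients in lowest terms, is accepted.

Why this works: both vectors square to 541/9, so q(v) = q(w) and R = v + w = -70640/15033*e1 + 35320/5011*e2 + 8830/15033*e4 - 17660/15033*e5 - 14128/15033*e6 carries v to w — its own direction survives, the complement (v - w)/2 flips.
Answer: -70640/15033*e1 + 35320/5011*e2 + 8830/15033*e4 - 17660/15033*e5 - 14128/15033*e6


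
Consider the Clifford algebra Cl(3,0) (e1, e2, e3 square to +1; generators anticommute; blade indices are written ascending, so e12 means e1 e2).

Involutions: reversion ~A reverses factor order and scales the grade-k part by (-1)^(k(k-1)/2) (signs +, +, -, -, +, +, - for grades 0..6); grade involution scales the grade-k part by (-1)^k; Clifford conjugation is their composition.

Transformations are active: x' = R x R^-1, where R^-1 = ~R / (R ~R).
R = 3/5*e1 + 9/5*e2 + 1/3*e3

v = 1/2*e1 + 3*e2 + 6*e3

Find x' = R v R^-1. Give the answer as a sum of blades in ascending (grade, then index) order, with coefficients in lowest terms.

~R = 3/5*e1 + 9/5*e2 + 1/3*e3, and R ~R = 167/45, so R^-1 = ~R / (167/45).
R v = 77/10 + 9/10*e12 + 103/30*e13 + 49/5*e23
Answer: 3323/1670*e1 + 3732/835*e2 - 771/167*e3


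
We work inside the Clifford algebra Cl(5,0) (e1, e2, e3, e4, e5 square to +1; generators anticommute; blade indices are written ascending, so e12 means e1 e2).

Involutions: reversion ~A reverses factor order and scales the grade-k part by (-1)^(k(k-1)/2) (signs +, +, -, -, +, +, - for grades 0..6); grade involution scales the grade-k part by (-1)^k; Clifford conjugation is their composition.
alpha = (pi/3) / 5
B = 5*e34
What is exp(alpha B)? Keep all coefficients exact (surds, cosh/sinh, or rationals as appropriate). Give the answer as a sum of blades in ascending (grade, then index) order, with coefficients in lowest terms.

B^2 = (5)^2*(e34)^2 = 25*(-1) = -25 (a basis 2-blade squares to minus the product of its generators' squares).
B^2 = -25 — since the square is negative, the closed form is circular: l = 5, alpha*l = pi/3, so exp(alpha B) = cos(pi/3) + (sin(pi/3)/5)*B = 1/2 + (sqrt(3)/10)*B.
Answer: 1/2 + sqrt(3)/2*e34


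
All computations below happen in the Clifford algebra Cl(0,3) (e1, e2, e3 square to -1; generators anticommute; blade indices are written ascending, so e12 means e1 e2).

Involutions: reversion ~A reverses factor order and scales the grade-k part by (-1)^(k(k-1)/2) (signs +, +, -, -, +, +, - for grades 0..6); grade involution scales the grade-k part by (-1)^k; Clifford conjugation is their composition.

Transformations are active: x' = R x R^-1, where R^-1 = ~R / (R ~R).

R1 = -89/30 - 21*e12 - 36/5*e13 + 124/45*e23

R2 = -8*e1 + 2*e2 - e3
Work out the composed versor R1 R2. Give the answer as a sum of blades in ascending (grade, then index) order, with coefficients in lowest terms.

Distribute over the terms of R2 (each basis-blade product reordered to ascending indices, repeated generators contracted through their squares):
R1 (-8*e1) = 356/15*e1 + 168*e2 + 288/5*e3 - 992/45*e123
R1 (2*e2) = 42*e1 - 89/15*e2 + 248/45*e3 + 72/5*e123
R1 (-e3) = -36/5*e1 + 124/45*e2 + 89/30*e3 + 21*e123
Summing the partial products and collecting blades:
Answer: 878/15*e1 + 7417/45*e2 + 5947/90*e3 + 601/45*e123


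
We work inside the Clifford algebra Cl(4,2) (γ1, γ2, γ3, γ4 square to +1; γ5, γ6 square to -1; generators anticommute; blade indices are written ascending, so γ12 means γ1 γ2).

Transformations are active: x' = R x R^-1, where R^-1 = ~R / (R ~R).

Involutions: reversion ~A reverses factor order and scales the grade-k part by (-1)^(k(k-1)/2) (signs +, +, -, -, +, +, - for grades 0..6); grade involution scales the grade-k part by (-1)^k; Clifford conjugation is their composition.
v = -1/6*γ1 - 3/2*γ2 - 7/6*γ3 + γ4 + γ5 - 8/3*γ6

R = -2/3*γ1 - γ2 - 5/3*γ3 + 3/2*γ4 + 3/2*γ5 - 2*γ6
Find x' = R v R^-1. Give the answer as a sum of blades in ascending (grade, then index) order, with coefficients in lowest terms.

~R = -2/3*γ1 - γ2 - 5/3*γ3 + 3/2*γ4 + 3/2*γ5 - 2*γ6, and R ~R = 2/9, so R^-1 = ~R / (2/9).
R v = -16/9 + 5/6*γ12 + 1/2*γ13 - 5/12*γ14 - 5/12*γ15 + 13/9*γ16 - 4/3*γ23 + 5/4*γ24 + 5/4*γ25 - 1/3*γ26 + 1/12*γ34 + 1/12*γ35 + 19/9*γ36 - 2*γ46 - 2*γ56
Answer: 65/6*γ1 + 35/2*γ2 + 167/6*γ3 - 25*γ4 - 25*γ5 + 104/3*γ6


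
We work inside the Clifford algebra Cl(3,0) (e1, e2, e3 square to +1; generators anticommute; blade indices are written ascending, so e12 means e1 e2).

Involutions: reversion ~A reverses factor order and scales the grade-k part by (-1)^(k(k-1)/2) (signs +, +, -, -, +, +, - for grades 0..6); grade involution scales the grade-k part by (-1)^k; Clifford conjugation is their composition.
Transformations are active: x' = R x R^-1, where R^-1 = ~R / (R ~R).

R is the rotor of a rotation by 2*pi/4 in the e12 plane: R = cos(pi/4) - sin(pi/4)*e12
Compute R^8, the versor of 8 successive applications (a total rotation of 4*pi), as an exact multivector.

Because a rotor carries half the rotation angle, composing 8 copies of this e12-plane rotor multiplies the phase: 8*(pi/4) = 2*pi, hence R^8 = cos(2*pi) - sin(2*pi)*e12.
cos(2*pi) = 1 and sin(2*pi) = 0, so R^8 = 1. The total rotation 4*pi is 2 full turns, so every vector returns to itself, yet the rotor is +1, back on the identity sheet (an even number of 2*pi turns).
Answer: 1


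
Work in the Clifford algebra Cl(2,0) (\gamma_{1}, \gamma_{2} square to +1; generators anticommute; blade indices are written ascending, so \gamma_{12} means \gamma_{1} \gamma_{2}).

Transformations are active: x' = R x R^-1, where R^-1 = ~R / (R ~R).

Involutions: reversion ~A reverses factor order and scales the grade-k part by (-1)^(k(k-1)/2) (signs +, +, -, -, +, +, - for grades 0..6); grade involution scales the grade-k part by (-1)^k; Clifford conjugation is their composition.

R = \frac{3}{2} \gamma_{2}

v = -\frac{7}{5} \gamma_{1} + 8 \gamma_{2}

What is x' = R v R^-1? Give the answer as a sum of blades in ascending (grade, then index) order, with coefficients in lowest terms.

~R = \frac{3}{2} \gamma_{2}, and R ~R = \frac{9}{4}, so R^-1 = ~R / (\frac{9}{4}).
R v = 12 + \frac{21}{10} \gamma_{12}
Answer: \frac{7}{5} \gamma_{1} + 8 \gamma_{2}


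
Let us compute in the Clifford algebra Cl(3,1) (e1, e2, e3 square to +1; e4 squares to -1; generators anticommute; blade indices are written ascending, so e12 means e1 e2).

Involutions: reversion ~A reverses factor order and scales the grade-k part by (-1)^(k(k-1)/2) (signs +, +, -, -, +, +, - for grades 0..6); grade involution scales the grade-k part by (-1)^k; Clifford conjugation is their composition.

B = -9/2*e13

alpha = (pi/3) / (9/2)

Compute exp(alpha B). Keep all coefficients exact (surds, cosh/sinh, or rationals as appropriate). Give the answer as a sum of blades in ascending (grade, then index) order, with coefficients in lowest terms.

B^2 = (-9/2)^2*(e13)^2 = 81/4*(-1) = -81/4 (a basis 2-blade squares to minus the product of its generators' squares).
B^2 = -81/4 — B^2 < 0, so the exponential closes trigonometrically: l = 9/2, alpha*l = pi/3, so exp(alpha B) = cos(pi/3) + (sin(pi/3)/(9/2))*B = 1/2 + (sqrt(3)/9)*B.
Answer: 1/2 - sqrt(3)/2*e13


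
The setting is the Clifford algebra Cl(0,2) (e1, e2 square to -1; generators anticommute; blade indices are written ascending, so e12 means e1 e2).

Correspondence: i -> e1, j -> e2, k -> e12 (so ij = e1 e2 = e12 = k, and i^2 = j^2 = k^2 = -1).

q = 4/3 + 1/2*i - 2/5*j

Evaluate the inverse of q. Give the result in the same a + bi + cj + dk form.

In blades: q = 4/3 + 1/2*e1 - 2/5*e2.
With qbar = 4/3 - 1/2*e1 + 2/5*e2 (scalar fixed, mapped units negated), q qbar = 1969/900 (the sum of squared coefficients), so q^-1 = qbar / (1969/900) = 1200/1969 - 450/1969*e1 + 360/1969*e2; translating back:
Answer: 1200/1969 - 450/1969*i + 360/1969*j


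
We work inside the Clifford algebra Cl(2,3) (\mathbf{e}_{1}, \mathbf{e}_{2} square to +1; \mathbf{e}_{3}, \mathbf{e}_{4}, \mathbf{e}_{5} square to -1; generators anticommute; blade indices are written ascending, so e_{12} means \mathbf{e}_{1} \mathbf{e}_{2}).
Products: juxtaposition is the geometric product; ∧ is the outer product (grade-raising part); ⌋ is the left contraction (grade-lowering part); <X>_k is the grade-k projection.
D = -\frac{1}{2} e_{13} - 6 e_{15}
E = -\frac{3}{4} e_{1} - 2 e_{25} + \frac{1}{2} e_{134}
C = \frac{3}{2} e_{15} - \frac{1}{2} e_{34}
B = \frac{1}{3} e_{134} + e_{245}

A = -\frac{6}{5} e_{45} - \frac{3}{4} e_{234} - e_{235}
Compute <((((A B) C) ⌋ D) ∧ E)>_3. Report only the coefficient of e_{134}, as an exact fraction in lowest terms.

step 1: \frac{6}{5} e_{2} - \frac{1}{4} e_{12} - e_{34} + \frac{3}{4} e_{35} - \frac{2}{5} e_{135} - \frac{1}{3} e_{1245}
step 2: -\frac{1}{2} + \frac{3}{5} e_{3} - \frac{9}{8} e_{13} - \frac{1}{2} e_{24} + \frac{3}{8} e_{25} + \frac{3}{8} e_{45} - \frac{9}{5} e_{125} - \frac{1}{5} e_{145} - \frac{3}{5} e_{234} + \frac{1}{8} e_{1234} + \frac{1}{6} e_{1235} - \frac{3}{2} e_{1345}
step 3: \frac{9}{16} - \frac{3}{10} e_{1} + \frac{1}{4} e_{13} + 3 e_{15}
step 4: -\frac{27}{64} e_{1} - \frac{9}{8} e_{25} + \frac{3}{5} e_{125} + \frac{9}{32} e_{134} + \frac{1}{2} e_{1235}
step 5: \frac{3}{5} e_{125} + \frac{9}{32} e_{134}
Answer: \frac{9}{32}


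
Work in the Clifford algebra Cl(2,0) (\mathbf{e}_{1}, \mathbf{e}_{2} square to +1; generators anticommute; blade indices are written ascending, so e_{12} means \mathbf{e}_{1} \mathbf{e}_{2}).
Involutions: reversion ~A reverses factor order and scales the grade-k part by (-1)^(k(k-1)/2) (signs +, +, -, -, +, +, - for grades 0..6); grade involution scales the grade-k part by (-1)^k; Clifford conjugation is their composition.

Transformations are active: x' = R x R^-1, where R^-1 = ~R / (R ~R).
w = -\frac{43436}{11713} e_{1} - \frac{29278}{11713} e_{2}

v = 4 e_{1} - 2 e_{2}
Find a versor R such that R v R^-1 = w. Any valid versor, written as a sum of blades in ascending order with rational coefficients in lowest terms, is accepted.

Sketch: the shared square 20 makes R = v + w = \frac{3416}{11713} e_{1} - \frac{52704}{11713} e_{2} the natural versor; its sandwich fixes that direction, negates (v - w)/2, and sends v to w.
Answer: \frac{3416}{11713} e_{1} - \frac{52704}{11713} e_{2}


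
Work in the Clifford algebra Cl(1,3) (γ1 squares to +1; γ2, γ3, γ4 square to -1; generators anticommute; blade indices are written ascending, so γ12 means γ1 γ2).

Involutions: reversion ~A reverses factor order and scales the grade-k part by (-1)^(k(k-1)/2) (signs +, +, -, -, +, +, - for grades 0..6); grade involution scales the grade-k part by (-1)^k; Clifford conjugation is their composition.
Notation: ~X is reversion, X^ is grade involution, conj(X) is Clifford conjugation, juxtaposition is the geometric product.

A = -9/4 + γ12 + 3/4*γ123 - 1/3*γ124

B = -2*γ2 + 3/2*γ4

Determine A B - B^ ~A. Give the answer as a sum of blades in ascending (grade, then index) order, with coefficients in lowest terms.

first term: 2*γ1 + 9/2*γ2 - 27/8*γ4 + 1/2*γ12 - 3/2*γ13 + 2/3*γ14 + 3/2*γ124 + 9/8*γ1234
second term: -2*γ1 - 9/2*γ2 + 27/8*γ4 + 1/2*γ12 - 3/2*γ13 + 2/3*γ14 + 3/2*γ124 - 9/8*γ1234
Answer: 4*γ1 + 9*γ2 - 27/4*γ4 + 9/4*γ1234


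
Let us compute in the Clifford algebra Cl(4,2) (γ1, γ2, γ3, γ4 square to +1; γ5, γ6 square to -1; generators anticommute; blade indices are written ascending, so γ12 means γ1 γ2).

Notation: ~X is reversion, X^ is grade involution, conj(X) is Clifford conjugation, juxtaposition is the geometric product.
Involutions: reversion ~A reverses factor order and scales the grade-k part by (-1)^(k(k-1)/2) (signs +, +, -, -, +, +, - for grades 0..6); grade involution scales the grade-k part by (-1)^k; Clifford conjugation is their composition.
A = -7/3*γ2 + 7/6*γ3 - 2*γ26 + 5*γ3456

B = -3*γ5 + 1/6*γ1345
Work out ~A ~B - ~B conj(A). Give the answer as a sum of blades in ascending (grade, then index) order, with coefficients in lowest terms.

first term: -5/6*γ16 + 7*γ25 - 7/2*γ35 - 7/36*γ145 + 6*γ256 - 15*γ346 + 7/18*γ12345 - 1/3*γ123456
second term: 5/6*γ16 + 7*γ25 - 7/2*γ35 - 7/36*γ145 + 6*γ256 + 15*γ346 - 7/18*γ12345 - 1/3*γ123456
Answer: -5/3*γ16 - 30*γ346 + 7/9*γ12345


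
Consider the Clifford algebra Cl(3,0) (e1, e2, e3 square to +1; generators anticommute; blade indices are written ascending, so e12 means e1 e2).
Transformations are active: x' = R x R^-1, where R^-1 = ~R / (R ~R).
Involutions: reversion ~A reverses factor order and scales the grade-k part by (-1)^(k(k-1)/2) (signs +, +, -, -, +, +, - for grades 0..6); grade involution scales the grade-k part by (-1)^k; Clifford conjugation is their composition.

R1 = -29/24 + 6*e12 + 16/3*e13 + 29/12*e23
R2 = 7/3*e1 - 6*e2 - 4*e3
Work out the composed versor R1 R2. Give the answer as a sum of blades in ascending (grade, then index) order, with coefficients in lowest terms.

Distribute over the terms of R2 (each basis-blade product reordered to ascending indices, repeated generators contracted through their squares):
R1 (7/3*e1) = -203/72*e1 - 14*e2 - 112/9*e3 + 203/36*e123
R1 (-6*e2) = -36*e1 + 29/4*e2 + 29/2*e3 + 32*e123
R1 (-4*e3) = -64/3*e1 - 29/3*e2 + 29/6*e3 - 24*e123
Summing the partial products and collecting blades:
Answer: -4331/72*e1 - 197/12*e2 + 62/9*e3 + 491/36*e123


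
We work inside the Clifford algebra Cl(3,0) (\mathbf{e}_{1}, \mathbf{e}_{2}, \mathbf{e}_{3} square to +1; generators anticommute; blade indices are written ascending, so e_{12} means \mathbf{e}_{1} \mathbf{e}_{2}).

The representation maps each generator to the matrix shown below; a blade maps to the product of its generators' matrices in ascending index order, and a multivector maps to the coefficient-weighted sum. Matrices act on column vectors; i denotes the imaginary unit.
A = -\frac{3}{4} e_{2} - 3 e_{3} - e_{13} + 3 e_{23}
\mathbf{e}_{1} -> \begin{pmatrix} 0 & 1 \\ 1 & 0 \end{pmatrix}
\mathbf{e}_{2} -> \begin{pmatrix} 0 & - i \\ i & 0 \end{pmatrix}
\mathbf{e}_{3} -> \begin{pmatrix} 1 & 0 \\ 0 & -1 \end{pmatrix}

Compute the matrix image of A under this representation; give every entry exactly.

Bivector images (products of the table entries): rho(e_{13}) = rho(\mathbf{e}_{1})rho(\mathbf{e}_{3}) = \begin{pmatrix} 0 & -1 \\ 1 & 0 \end{pmatrix}; rho(e_{23}) = rho(\mathbf{e}_{2})rho(\mathbf{e}_{3}) = \begin{pmatrix} 0 & i \\ i & 0 \end{pmatrix}.
M = (-\frac{3}{4})*rho(e_{2}) + (-3)*rho(e_{3}) + (-1)*rho(e_{13}) + (3)*rho(e_{23}), summed entrywise:
Answer: \begin{pmatrix} -3 & 1 + \frac{15 i}{4} \\ -1 + \frac{9 i}{4} & 3 \end{pmatrix}


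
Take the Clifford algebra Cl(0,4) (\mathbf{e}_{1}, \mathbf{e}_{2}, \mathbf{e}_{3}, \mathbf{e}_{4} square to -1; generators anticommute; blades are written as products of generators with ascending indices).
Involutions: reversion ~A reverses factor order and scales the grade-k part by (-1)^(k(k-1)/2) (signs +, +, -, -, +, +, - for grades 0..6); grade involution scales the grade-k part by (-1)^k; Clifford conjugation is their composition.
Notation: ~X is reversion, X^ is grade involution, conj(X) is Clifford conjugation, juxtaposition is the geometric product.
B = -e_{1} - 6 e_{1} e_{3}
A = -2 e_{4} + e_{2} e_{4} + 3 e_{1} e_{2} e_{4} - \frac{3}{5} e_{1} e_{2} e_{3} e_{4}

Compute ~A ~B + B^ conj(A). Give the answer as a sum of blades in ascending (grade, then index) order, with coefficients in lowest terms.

first term: -2 e_{1} e_{4} - \frac{33}{5} e_{2} e_{4} + e_{1} e_{2} e_{4} - 12 e_{1} e_{3} e_{4} - \frac{87}{5} e_{2} e_{3} e_{4} + 6 e_{1} e_{2} e_{3} e_{4}
second term: 2 e_{1} e_{4} + \frac{3}{5} e_{2} e_{4} - e_{1} e_{2} e_{4} - 12 e_{1} e_{3} e_{4} + \frac{93}{5} e_{2} e_{3} e_{4} - 6 e_{1} e_{2} e_{3} e_{4}
Answer: -6 e_{2} e_{4} - 24 e_{1} e_{3} e_{4} + \frac{6}{5} e_{2} e_{3} e_{4}


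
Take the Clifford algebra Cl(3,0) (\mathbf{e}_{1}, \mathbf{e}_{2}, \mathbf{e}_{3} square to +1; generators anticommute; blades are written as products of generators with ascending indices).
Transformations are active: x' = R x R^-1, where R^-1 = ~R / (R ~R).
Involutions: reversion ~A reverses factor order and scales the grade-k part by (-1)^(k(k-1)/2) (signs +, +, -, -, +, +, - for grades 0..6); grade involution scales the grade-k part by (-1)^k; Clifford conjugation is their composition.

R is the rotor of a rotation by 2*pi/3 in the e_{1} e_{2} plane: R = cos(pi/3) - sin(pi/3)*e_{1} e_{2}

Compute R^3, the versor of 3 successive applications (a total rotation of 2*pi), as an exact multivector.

Half-angle bookkeeping: 3 applications in e_{1} e_{2} add up to rotor phase 3*pi/3 = \pi, so R^3 = cos(\pi) - sin(\pi)*e_{1} e_{2}.
cos(\pi) = -1 and sin(\pi) = 0, so R^3 = -1. The total rotation 2*pi is 1 full turn, so every vector returns to itself, yet the rotor is -1, on the OTHER sheet of the double cover (an odd number of 2*pi turns).
Answer: -1


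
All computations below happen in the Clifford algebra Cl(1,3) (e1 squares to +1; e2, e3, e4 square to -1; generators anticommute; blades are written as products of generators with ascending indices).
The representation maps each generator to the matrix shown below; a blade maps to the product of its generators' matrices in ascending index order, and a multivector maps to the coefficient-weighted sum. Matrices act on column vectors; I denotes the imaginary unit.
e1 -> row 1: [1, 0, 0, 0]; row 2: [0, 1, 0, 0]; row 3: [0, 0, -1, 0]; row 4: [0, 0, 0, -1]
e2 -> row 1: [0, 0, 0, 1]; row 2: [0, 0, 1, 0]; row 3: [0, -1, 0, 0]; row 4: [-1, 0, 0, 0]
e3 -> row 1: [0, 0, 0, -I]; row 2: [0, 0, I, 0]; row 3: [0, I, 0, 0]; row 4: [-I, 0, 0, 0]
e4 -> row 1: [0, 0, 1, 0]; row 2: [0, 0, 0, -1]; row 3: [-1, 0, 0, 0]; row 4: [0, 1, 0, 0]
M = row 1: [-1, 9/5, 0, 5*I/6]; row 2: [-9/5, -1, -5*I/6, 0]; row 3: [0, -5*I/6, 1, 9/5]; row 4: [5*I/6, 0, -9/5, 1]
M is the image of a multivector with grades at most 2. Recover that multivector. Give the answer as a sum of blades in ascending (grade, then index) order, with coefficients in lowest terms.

Method: the blade images are trace-orthogonal — tr(rho(e_A) rho(e_B)^-1) = 4 if A = B and 0 otherwise — and rho(e_A)^-1 = (e_A)^2 * rho(e_A) with (e_A)^2 = +1 or -1, so the coefficient of e_A in the preimage is (e_A)^2 * tr(M rho(e_A))/4.
Nonzero projections over blades of grade <= 2: e1: (e1)^2 = +1, tr(M rho(e1)) = -4, coefficient -1; e3: (e3)^2 = -1, tr(M rho(e3)) = 10/3, coefficient -5/6; e2 e4: (e2 e4)^2 = -1, tr(M rho(e2 e4)) = -36/5, coefficient 9/5. Every other blade of grade <= 2 projects to 0.
Answer: -e1 - 5/6*e3 + 9/5*e2 e4


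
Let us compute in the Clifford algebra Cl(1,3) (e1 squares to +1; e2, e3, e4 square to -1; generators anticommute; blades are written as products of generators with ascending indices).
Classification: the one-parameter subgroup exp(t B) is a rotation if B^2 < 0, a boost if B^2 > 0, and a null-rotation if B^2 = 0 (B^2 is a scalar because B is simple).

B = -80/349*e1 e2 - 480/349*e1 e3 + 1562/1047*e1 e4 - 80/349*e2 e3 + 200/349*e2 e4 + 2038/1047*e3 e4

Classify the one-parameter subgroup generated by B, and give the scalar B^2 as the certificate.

B^2 term by term: the squares give (-80/349)^2*(e1 e2)^2 + (-480/349)^2*(e1 e3)^2 + (1562/1047)^2*(e1 e4)^2 + (-80/349)^2*(e2 e3)^2 + (200/349)^2*(e2 e4)^2 + (2038/1047)^2*(e3 e4)^2 = 6400/121801*(+1) + 230400/121801*(+1) + 2439844/1096209*(+1) + 6400/121801*(-1) + 40000/121801*(-1) + 4153444/1096209*(-1) = 0 (each basis 2-blade squares to minus the product of its generators' squares); cross terms between blades sharing an index anticommute and cancel; the commuting (index-disjoint) pairs give grade-4 terms 2*c*c'*(blade product), which cancel blade by blade — e1 e2 e3 e4: -326080/365403 + 192000/121801 - 249920/365403 = 0 — confirming B is simple. So B^2 = 0.
Answer: null-rotation, certificate B^2 = 0. Why this suffices: the scalar 0 survives any versor conjugation, so its sign alone determines the class however B is presented.


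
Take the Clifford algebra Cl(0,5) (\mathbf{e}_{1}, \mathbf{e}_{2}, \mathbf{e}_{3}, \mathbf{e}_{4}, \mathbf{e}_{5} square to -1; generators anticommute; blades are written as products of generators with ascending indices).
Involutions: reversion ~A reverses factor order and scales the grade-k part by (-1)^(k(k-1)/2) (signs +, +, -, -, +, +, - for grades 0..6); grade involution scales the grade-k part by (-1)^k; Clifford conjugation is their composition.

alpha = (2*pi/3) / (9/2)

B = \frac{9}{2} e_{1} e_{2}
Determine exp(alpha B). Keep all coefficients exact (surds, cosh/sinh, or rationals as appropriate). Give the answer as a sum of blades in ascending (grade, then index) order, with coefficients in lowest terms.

B^2 = (\frac{9}{2})^2*(e_{1} e_{2})^2 = \frac{81}{4}*(-1) = -\frac{81}{4} (a basis 2-blade squares to minus the product of its generators' squares).
B^2 = -\frac{81}{4} — since the square is negative, the closed form is circular: l = \frac{9}{2}, alpha*l = \frac{2 \pi}{3}, so exp(alpha B) = cos(\frac{2 \pi}{3}) + (sin(\frac{2 \pi}{3})/(\frac{9}{2}))*B = - \frac{1}{2} + (\frac{\sqrt{3}}{9})*B.
Answer: - \frac{1}{2} + \frac{\sqrt{3}}{2} e_{1} e_{2}


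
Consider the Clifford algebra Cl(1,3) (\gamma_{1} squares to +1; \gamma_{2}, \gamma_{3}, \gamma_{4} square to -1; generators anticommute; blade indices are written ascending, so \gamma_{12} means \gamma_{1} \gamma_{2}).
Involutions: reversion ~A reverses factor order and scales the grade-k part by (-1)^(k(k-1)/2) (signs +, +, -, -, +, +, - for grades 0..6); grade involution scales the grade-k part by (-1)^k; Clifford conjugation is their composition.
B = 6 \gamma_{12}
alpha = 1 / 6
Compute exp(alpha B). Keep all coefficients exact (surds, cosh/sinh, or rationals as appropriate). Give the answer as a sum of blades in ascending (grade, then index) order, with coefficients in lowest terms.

B^2 = (6)^2*(\gamma_{12})^2 = 36*(+1) = 36 (a basis 2-blade squares to minus the product of its generators' squares).
B^2 = 36 — the series telescopes hyperbolically here: l = 6, alpha*l = 1, so exp(alpha B) = cosh(1) + (sinh(1)/6)*B = \cosh{\left(1 \right)} + (\frac{\sinh{\left(1 \right)}}{6})*B.
Answer: \cosh{\left(1 \right)} + \sinh{\left(1 \right)} \gamma_{12}


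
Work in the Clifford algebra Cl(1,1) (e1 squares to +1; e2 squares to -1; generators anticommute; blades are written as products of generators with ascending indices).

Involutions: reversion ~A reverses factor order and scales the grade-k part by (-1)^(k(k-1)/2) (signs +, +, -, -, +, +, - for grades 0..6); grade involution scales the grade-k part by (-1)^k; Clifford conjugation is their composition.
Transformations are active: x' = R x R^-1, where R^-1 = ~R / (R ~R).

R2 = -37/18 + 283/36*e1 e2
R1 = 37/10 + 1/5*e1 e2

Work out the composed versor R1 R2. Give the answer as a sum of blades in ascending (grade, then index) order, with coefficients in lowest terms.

Distribute over the terms of R1 (each basis-blade product reordered to ascending indices, repeated generators contracted through their squares):
(37/10) R2 = -1369/180 + 10471/360*e1 e2
(1/5*e1 e2) R2 = 283/180 - 37/90*e1 e2
Summing the partial products and collecting blades:
Answer: -181/30 + 1147/40*e1 e2


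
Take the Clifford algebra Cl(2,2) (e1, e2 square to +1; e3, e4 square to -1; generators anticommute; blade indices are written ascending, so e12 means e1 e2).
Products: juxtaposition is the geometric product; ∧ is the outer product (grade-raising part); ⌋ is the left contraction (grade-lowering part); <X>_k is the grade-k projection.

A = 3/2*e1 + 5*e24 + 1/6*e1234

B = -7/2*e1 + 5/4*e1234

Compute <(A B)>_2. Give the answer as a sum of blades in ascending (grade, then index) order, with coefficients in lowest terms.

step 1: -121/24 - 25/4*e13 - 35/2*e124 + 59/24*e234
step 2: -25/4*e13
Answer: -25/4*e13


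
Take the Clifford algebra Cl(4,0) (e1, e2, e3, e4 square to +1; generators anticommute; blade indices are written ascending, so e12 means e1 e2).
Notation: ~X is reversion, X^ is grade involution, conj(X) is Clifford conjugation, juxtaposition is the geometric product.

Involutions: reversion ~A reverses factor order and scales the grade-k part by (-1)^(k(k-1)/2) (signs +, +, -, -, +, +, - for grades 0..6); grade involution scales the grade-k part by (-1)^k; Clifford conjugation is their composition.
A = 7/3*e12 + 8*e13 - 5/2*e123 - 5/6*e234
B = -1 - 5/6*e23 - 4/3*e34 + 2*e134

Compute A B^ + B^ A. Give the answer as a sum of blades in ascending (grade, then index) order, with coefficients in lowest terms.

first term: -25/12*e1 - 10/9*e2 + 551/36*e4 + 6*e12 - 179/18*e13 - 32/3*e14 + 5*e24 + 5/2*e123 + 10/3*e124 + 11/2*e234 - 28/9*e1234
second term: -25/12*e1 - 10/9*e2 + 551/36*e4 - 32/3*e12 - 109/18*e13 + 32/3*e14 - 5*e24 + 5/2*e123 - 10/3*e124 - 23/6*e234 - 28/9*e1234
Answer: -25/6*e1 - 20/9*e2 + 551/18*e4 - 14/3*e12 - 16*e13 + 5*e123 + 5/3*e234 - 56/9*e1234


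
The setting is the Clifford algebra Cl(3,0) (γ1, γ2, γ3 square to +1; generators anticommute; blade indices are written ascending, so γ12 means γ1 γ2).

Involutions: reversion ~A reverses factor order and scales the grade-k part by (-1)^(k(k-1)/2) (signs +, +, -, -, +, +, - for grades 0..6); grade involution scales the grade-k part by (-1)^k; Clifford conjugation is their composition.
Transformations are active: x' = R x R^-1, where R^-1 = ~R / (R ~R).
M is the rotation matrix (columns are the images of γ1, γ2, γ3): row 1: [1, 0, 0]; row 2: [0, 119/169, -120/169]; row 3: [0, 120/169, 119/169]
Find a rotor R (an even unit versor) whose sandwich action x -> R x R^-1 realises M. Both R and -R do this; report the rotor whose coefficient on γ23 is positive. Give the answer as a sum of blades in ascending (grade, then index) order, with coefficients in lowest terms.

Method: write R = a + b12*γ12 + b13*γ13 + b23*γ23 with a^2 + b12^2 + b13^2 + b23^2 = 1 (so R^-1 = ~R). Expanding the columns R e_j ~R gives tr M = 4a^2 - 1 and, from the antisymmetric part, M21 - M12 = -4a*b12, M13 - M31 = 4a*b13, M32 - M23 = -4a*b23.
Here tr M = 407/169, so a^2 = (1 + tr M)/4 = 144/169 and a = ±12/13. Taking a = 12/13: M21 - M12 = 0, M13 - M31 = 0, M32 - M23 = 240/169, giving b12 = 0, b13 = 0, b23 = -5/13, i.e. R = 12/13 - 5/13*γ23.
Its γ23 coefficient is negative, so report the other preimage -R.
Answer: -12/13 + 5/13*γ23. Uniqueness: Spin(3) -> SO(3) maps R and -R to the same rotation of trace 407/169; fixing the sign of the γ23 coefficient removes the ambiguity.


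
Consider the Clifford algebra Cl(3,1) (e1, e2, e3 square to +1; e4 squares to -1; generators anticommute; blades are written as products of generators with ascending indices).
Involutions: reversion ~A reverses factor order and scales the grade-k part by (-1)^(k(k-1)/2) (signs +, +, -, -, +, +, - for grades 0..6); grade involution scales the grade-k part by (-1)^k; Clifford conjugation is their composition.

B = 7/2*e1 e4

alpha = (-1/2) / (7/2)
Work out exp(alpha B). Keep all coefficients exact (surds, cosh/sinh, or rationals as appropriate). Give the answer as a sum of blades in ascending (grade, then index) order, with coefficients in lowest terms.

B^2 = (7/2)^2*(e1 e4)^2 = 49/4*(+1) = 49/4 (a basis 2-blade squares to minus the product of its generators' squares).
B^2 = 49/4 — since the square is positive, the closed form is hyperbolic: l = 7/2, alpha*l = -1/2, so exp(alpha B) = cosh(-1/2) + (sinh(-1/2)/(7/2))*B = cosh(1/2) + (-2*sinh(1/2)/7)*B.
Answer: cosh(1/2) - sinh(1/2)*e1 e4


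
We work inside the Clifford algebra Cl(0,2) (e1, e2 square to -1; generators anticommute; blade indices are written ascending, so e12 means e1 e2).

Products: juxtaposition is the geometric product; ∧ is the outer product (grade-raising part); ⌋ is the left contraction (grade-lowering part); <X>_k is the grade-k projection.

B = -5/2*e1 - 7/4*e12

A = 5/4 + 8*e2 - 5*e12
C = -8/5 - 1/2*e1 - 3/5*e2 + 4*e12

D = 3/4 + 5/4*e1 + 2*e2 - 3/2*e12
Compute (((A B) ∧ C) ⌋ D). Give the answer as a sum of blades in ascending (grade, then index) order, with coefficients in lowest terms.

step 1: -35/4 - 137/8*e1 + 25/2*e2 + 285/16*e12
step 2: 14 + 1271/40*e1 - 59/4*e2 - 1879/40*e12
step 3: -11229/160 + 317/8*e1 + 6053/80*e2 - 21*e12
Answer: -11229/160 + 317/8*e1 + 6053/80*e2 - 21*e12


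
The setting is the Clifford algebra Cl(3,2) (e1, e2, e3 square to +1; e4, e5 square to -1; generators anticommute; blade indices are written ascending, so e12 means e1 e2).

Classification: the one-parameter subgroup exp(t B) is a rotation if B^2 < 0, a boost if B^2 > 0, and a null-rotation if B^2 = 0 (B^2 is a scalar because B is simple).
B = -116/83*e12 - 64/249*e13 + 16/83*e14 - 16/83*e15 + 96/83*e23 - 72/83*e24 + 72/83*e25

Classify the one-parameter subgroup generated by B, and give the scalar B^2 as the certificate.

B^2 term by term: the squares give (-116/83)^2*(e12)^2 + (-64/249)^2*(e13)^2 + (16/83)^2*(e14)^2 + (-16/83)^2*(e15)^2 + (96/83)^2*(e23)^2 + (-72/83)^2*(e24)^2 + (72/83)^2*(e25)^2 = 13456/6889*(-1) + 4096/62001*(-1) + 256/6889*(+1) + 256/6889*(+1) + 9216/6889*(-1) + 5184/6889*(+1) + 5184/6889*(+1) = -16/9 (each basis 2-blade squares to minus the product of its generators' squares); cross terms between blades sharing an index anticommute and cancel; the commuting (index-disjoint) pairs give grade-4 terms 2*c*c'*(blade product), which cancel blade by blade — e1234: -3072/6889 + 3072/6889 = 0; e1235: 3072/6889 - 3072/6889 = 0; e1245: -2304/6889 + 2304/6889 = 0 — confirming B is simple. So B^2 = -16/9.
Answer: rotation, certificate B^2 = -16/9. Key observation: B^2 = -16/9 is a conjugation invariant, so its sign decides the class regardless of the surface form of B.


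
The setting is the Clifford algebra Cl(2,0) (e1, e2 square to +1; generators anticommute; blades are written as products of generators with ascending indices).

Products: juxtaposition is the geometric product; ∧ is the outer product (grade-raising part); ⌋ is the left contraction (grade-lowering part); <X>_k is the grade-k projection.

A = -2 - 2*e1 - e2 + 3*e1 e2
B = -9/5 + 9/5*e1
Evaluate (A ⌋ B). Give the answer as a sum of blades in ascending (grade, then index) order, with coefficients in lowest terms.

step 1: -18/5*e1
Answer: -18/5*e1


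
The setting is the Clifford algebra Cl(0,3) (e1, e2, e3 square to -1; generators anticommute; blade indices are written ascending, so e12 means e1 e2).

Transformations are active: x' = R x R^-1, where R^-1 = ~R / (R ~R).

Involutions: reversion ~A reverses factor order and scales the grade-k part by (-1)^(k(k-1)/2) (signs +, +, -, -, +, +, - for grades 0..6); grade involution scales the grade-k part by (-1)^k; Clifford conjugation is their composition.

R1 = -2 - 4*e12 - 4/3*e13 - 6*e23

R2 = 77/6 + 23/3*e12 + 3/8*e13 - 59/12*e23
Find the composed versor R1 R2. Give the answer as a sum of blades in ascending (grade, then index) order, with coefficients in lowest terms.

Distribute over the terms of R1 (each basis-blade product reordered to ascending indices, repeated generators contracted through their squares):
(-2) R2 = -77/3 - 46/3*e12 - 3/4*e13 + 59/6*e23
(-4*e12) R2 = 92/3 - 154/3*e12 - 59/3*e13 - 3/2*e23
(-4/3*e13) R2 = 1/2 + 59/9*e12 - 154/9*e13 + 92/9*e23
(-6*e23) R2 = -59/2 + 9/4*e12 - 46*e13 - 77*e23
Summing the partial products and collecting blades:
Answer: -24 - 2083/36*e12 - 3007/36*e13 - 526/9*e23


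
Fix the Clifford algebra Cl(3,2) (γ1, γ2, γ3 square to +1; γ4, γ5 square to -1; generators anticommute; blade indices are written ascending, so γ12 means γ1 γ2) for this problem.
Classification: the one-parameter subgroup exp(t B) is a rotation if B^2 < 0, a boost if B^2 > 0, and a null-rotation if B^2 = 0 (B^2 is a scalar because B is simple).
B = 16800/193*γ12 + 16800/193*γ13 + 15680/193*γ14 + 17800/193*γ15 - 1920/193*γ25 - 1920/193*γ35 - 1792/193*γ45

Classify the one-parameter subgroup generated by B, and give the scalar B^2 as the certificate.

B^2 term by term: the squares give (16800/193)^2*(γ12)^2 + (16800/193)^2*(γ13)^2 + (15680/193)^2*(γ14)^2 + (17800/193)^2*(γ15)^2 + (-1920/193)^2*(γ25)^2 + (-1920/193)^2*(γ35)^2 + (-1792/193)^2*(γ45)^2 = 282240000/37249*(-1) + 282240000/37249*(-1) + 245862400/37249*(+1) + 316840000/37249*(+1) + 3686400/37249*(+1) + 3686400/37249*(+1) + 3211264/37249*(-1) = 64 (each basis 2-blade squares to minus the product of its generators' squares); cross terms between blades sharing an index anticommute and cancel; the commuting (index-disjoint) pairs give grade-4 terms 2*c*c'*(blade product), which cancel blade by blade — γ1235: -64512000/37249 + 64512000/37249 = 0; γ1245: -60211200/37249 + 60211200/37249 = 0; γ1345: -60211200/37249 + 60211200/37249 = 0 — confirming B is simple. So B^2 = 64.
Answer: boost, certificate B^2 = 64. Note: conjugating B changes its blade decomposition but never the scalar B^2 = 64, whose sign settles the classification.


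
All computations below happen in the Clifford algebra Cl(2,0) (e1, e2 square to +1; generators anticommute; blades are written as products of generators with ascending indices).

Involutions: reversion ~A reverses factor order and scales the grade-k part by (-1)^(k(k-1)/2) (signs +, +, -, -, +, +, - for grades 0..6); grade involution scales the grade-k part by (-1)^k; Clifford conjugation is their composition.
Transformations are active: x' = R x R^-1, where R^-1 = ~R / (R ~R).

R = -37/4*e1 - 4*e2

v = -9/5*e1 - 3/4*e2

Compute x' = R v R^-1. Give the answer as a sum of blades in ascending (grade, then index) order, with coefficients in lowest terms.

~R = -37/4*e1 - 4*e2, and R ~R = 1625/16, so R^-1 = ~R / (1625/16).
R v = 393/20 - 21/80*e1 e2
Answer: -14457/8125*e1 - 25929/32500*e2


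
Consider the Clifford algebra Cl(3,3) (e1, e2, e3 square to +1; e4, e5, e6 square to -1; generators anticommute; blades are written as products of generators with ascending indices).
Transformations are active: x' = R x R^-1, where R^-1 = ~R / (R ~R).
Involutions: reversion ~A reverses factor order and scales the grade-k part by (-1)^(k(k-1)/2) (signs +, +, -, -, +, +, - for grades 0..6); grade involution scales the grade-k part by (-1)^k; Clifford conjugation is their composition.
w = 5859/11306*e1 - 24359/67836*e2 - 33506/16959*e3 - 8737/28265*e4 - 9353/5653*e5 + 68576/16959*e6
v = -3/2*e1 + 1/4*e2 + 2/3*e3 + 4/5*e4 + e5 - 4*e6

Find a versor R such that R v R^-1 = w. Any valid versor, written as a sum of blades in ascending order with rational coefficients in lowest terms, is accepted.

Why this works: both vectors square to -53579/3600, so q(v) = q(w) and R = v + w = -5550/5653*e1 - 1850/16959*e2 - 7400/5653*e3 + 2775/5653*e4 - 3700/5653*e5 + 740/16959*e6 carries v to w — its own direction survives, the complement (v - w)/2 flips.
Answer: -5550/5653*e1 - 1850/16959*e2 - 7400/5653*e3 + 2775/5653*e4 - 3700/5653*e5 + 740/16959*e6


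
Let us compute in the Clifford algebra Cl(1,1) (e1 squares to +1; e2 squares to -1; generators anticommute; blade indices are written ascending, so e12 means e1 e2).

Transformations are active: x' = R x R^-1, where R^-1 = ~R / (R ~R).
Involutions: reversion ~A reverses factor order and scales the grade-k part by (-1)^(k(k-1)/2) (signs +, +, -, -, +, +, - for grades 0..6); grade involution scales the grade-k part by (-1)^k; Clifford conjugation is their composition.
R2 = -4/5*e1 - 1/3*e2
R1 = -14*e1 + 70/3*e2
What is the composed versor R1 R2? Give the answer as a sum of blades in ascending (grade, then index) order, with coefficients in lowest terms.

Distribute over the terms of R1 (each basis-blade product reordered to ascending indices, repeated generators contracted through their squares):
(-14*e1) R2 = 56/5 + 14/3*e12
(70/3*e2) R2 = 70/9 + 56/3*e12
Summing the partial products and collecting blades:
Answer: 854/45 + 70/3*e12
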